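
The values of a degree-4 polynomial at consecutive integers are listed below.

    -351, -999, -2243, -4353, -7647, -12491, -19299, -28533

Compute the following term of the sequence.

First differences: -648 , -1244 , -2110 , -3294 , -4844 , -6808 , -9234
Second differences: -596 , -866 , -1184 , -1550 , -1964 , -2426
Third differences: -270 , -318 , -366 , -414 , -462
Fourth differences: -48 , -48 , -48 , -48
Fourth differences constant at -48.
-462 − 48 = -510;  -2426 − 510 = -2936;  -9234 − 2936 = -12170;  -28533 − 12170 = -40703

-40703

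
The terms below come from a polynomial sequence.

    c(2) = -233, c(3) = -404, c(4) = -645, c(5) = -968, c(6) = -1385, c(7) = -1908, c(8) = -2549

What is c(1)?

Δ: -171, -241, -323, -417, -523, -641
Δ²: -70, -82, -94, -106, -118
Δ³: -12, -12, -12, -12
The third differences are constant at -12.
Work back: -70 + 12 = -58;  -171 + 58 = -113;  -233 + 113 = -120

-120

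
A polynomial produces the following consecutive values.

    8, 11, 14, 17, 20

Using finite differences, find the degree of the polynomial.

1

Δ: 3, 3, 3, 3
The first differences are constant, so the polynomial has degree 1.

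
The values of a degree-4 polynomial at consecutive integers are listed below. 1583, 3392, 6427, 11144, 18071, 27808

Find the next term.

41027

Δ: 1809 , 3035 , 4717 , 6927 , 9737
Δ²: 1226 , 1682 , 2210 , 2810
Δ³: 456 , 528 , 600
Δ⁴: 72 , 72
The fourth differences are constant (72).
600 + 72 = 672;  2810 + 672 = 3482;  9737 + 3482 = 13219;  27808 + 13219 = 41027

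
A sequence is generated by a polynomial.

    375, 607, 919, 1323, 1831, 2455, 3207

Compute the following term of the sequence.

232, 312, 404, 508, 624, 752
80, 92, 104, 116, 128
12, 12, 12, 12
Third differences constant at 12.
128 + 12 = 140;  752 + 140 = 892;  3207 + 892 = 4099

4099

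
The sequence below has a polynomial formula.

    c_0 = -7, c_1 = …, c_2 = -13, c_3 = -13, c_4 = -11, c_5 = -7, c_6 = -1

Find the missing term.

-11

Using the last 5 terms:
D1: 0  2  4  6
D2: 2  2  2
Constant second difference = 2.
Extend backward: 0 − 2 = -2;  -13 + 2 = -11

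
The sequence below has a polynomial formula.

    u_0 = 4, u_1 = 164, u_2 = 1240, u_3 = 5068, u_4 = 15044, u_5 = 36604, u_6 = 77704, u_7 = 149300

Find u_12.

Δ: 160  1076  3828  9976  21560  41100  71596
Δ²: 916  2752  6148  11584  19540  30496
Δ³: 1836  3396  5436  7956  10956
Δ⁴: 1560  2040  2520  3000
Δ⁵: 480  480  480
The fifth differences are constant (480).
3000 + 480 = 3480;  10956 + 3480 = 14436;  30496 + 14436 = 44932;  71596 + 44932 = 116528;  149300 + 116528 = 265828
3480 + 480 = 3960;  14436 + 3960 = 18396;  44932 + 18396 = 63328;  116528 + 63328 = 179856;  265828 + 179856 = 445684
3960 + 480 = 4440;  18396 + 4440 = 22836;  63328 + 22836 = 86164;  179856 + 86164 = 266020;  445684 + 266020 = 711704
4440 + 480 = 4920;  22836 + 4920 = 27756;  86164 + 27756 = 113920;  266020 + 113920 = 379940;  711704 + 379940 = 1091644
4920 + 480 = 5400;  27756 + 5400 = 33156;  113920 + 33156 = 147076;  379940 + 147076 = 527016;  1091644 + 527016 = 1618660

1618660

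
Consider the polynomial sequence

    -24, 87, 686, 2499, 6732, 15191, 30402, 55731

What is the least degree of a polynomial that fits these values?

5

Δ: 111, 599, 1813, 4233, 8459, 15211, 25329
Δ²: 488, 1214, 2420, 4226, 6752, 10118
Δ³: 726, 1206, 1806, 2526, 3366
Δ⁴: 480, 600, 720, 840
Δ⁵: 120, 120, 120
The fifth differences are constant, so the polynomial has degree 5.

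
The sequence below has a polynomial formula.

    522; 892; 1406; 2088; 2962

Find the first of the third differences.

D1: 370, 514, 682, 874
D2: 144, 168, 192
D3: 24, 24

24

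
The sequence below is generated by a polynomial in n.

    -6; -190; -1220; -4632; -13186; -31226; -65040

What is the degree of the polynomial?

5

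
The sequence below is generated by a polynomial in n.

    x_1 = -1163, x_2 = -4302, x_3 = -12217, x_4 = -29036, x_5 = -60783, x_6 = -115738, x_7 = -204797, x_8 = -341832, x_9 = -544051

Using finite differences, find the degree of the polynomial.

5

First differences: -3139, -7915, -16819, -31747, -54955, -89059, -137035, -202219
Second differences: -4776, -8904, -14928, -23208, -34104, -47976, -65184
Third differences: -4128, -6024, -8280, -10896, -13872, -17208
Fourth differences: -1896, -2256, -2616, -2976, -3336
Fifth differences: -360, -360, -360, -360
The fifth differences are constant, so the polynomial has degree 5.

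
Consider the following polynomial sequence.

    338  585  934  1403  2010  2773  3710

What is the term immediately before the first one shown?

First differences: 247  349  469  607  763  937
Second differences: 102  120  138  156  174
Third differences: 18  18  18  18
The third differences are constant at 18.
Work back: 102 − 18 = 84;  247 − 84 = 163;  338 − 163 = 175

175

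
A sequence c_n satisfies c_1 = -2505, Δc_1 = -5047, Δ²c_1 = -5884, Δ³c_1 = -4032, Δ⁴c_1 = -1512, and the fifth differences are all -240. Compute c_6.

-134700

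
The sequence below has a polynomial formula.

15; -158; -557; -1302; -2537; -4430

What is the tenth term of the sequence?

-22782

D1: -173, -399, -745, -1235, -1893
D2: -226, -346, -490, -658
D3: -120, -144, -168
D4: -24, -24
Constant fourth difference = -24, so extend:
-168 − 24 = -192;  -658 − 192 = -850;  -1893 − 850 = -2743;  -4430 − 2743 = -7173
-192 − 24 = -216;  -850 − 216 = -1066;  -2743 − 1066 = -3809;  -7173 − 3809 = -10982
-216 − 24 = -240;  -1066 − 240 = -1306;  -3809 − 1306 = -5115;  -10982 − 5115 = -16097
-240 − 24 = -264;  -1306 − 264 = -1570;  -5115 − 1570 = -6685;  -16097 − 6685 = -22782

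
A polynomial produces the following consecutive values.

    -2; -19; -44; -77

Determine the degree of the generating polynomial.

-17, -25, -33
-8, -8
The second differences are constant, so the polynomial has degree 2.

2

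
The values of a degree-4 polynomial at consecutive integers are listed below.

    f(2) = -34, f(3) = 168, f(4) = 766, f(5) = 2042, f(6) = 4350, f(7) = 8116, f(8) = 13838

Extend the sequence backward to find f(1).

-50

Δ: 202  598  1276  2308  3766  5722
Δ²: 396  678  1032  1458  1956
Δ³: 282  354  426  498
Δ⁴: 72  72  72
The fourth differences are constant at 72.
Work back: 282 − 72 = 210;  396 − 210 = 186;  202 − 186 = 16;  -34 − 16 = -50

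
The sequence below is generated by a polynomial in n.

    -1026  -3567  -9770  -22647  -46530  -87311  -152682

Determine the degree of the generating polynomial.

5

D1: -2541, -6203, -12877, -23883, -40781, -65371
D2: -3662, -6674, -11006, -16898, -24590
D3: -3012, -4332, -5892, -7692
D4: -1320, -1560, -1800
D5: -240, -240
The fifth differences are constant, so the polynomial has degree 5.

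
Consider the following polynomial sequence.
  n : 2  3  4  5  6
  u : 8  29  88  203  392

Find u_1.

7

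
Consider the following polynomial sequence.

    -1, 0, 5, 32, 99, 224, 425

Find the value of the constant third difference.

Δ: 1, 5, 27, 67, 125, 201
Δ²: 4, 22, 40, 58, 76
Δ³: 18, 18, 18, 18

18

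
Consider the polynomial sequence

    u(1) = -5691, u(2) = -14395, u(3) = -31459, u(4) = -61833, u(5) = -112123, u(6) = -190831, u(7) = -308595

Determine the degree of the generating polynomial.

D1: -8704, -17064, -30374, -50290, -78708, -117764
D2: -8360, -13310, -19916, -28418, -39056
D3: -4950, -6606, -8502, -10638
D4: -1656, -1896, -2136
D5: -240, -240
The fifth differences are constant, so the polynomial has degree 5.

5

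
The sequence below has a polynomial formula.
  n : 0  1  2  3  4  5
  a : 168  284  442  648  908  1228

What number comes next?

Δ: 116, 158, 206, 260, 320
Δ²: 42, 48, 54, 60
Δ³: 6, 6, 6
Constant third difference = 6, so extend:
60 + 6 = 66;  320 + 66 = 386;  1228 + 386 = 1614

1614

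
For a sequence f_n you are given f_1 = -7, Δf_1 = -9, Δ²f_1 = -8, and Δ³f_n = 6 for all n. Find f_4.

Build the table forward from the leading diagonal:
Δ³: 6  6  6  6
Δ²: -8  -2  4  10
Δ: -9  -17  -19  -15
f: -7  -16  -33  -52

-52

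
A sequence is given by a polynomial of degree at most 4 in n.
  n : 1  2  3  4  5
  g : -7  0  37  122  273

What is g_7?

First differences: 7, 37, 85, 151
Second differences: 30, 48, 66
Third differences: 18, 18
Third differences constant at 18.
66 + 18 = 84;  151 + 84 = 235;  273 + 235 = 508
84 + 18 = 102;  235 + 102 = 337;  508 + 337 = 845

845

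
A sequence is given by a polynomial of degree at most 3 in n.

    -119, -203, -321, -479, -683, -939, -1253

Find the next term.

D1: -84, -118, -158, -204, -256, -314
D2: -34, -40, -46, -52, -58
D3: -6, -6, -6, -6
The third differences are constant (-6).
-58 − 6 = -64;  -314 − 64 = -378;  -1253 − 378 = -1631

-1631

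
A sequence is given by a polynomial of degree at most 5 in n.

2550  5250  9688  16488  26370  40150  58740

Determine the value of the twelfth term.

D1: 2700, 4438, 6800, 9882, 13780, 18590
D2: 1738, 2362, 3082, 3898, 4810
D3: 624, 720, 816, 912
D4: 96, 96, 96
Constant fourth difference = 96, so extend:
912 + 96 = 1008;  4810 + 1008 = 5818;  18590 + 5818 = 24408;  58740 + 24408 = 83148
1008 + 96 = 1104;  5818 + 1104 = 6922;  24408 + 6922 = 31330;  83148 + 31330 = 114478
1104 + 96 = 1200;  6922 + 1200 = 8122;  31330 + 8122 = 39452;  114478 + 39452 = 153930
1200 + 96 = 1296;  8122 + 1296 = 9418;  39452 + 9418 = 48870;  153930 + 48870 = 202800
1296 + 96 = 1392;  9418 + 1392 = 10810;  48870 + 10810 = 59680;  202800 + 59680 = 262480

262480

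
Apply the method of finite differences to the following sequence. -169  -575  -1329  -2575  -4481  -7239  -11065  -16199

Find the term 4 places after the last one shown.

Δ: -406 , -754 , -1246 , -1906 , -2758 , -3826 , -5134
Δ²: -348 , -492 , -660 , -852 , -1068 , -1308
Δ³: -144 , -168 , -192 , -216 , -240
Δ⁴: -24 , -24 , -24 , -24
The fourth differences are constant (-24).
-240 − 24 = -264;  -1308 − 264 = -1572;  -5134 − 1572 = -6706;  -16199 − 6706 = -22905
-264 − 24 = -288;  -1572 − 288 = -1860;  -6706 − 1860 = -8566;  -22905 − 8566 = -31471
-288 − 24 = -312;  -1860 − 312 = -2172;  -8566 − 2172 = -10738;  -31471 − 10738 = -42209
-312 − 24 = -336;  -2172 − 336 = -2508;  -10738 − 2508 = -13246;  -42209 − 13246 = -55455

-55455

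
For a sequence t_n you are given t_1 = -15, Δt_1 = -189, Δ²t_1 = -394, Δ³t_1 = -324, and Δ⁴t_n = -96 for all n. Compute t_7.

Build the table forward from the leading diagonal:
Δ⁴: -96  -96  -96  -96  -96  -96  -96
Δ³: -324  -420  -516  -612  -708  -804  -900
Δ²: -394  -718  -1138  -1654  -2266  -2974  -3778
Δ: -189  -583  -1301  -2439  -4093  -6359  -9333
t: -15  -204  -787  -2088  -4527  -8620  -14979

-14979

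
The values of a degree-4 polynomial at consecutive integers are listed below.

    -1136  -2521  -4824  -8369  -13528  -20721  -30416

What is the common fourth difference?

D1: -1385, -2303, -3545, -5159, -7193, -9695
D2: -918, -1242, -1614, -2034, -2502
D3: -324, -372, -420, -468
D4: -48, -48, -48

-48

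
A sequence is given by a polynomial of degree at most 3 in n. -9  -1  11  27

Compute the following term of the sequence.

47

D1: 8 , 12 , 16
D2: 4 , 4
Second differences constant at 4.
16 + 4 = 20;  27 + 20 = 47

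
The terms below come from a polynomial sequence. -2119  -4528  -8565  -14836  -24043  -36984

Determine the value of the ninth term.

Δ: -2409, -4037, -6271, -9207, -12941
Δ²: -1628, -2234, -2936, -3734
Δ³: -606, -702, -798
Δ⁴: -96, -96
Fourth differences constant at -96.
-798 − 96 = -894;  -3734 − 894 = -4628;  -12941 − 4628 = -17569;  -36984 − 17569 = -54553
-894 − 96 = -990;  -4628 − 990 = -5618;  -17569 − 5618 = -23187;  -54553 − 23187 = -77740
-990 − 96 = -1086;  -5618 − 1086 = -6704;  -23187 − 6704 = -29891;  -77740 − 29891 = -107631

-107631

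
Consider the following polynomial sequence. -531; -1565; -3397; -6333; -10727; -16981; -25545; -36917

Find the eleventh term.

-93581

D1: -1034, -1832, -2936, -4394, -6254, -8564, -11372
D2: -798, -1104, -1458, -1860, -2310, -2808
D3: -306, -354, -402, -450, -498
D4: -48, -48, -48, -48
Constant fourth difference = -48, so extend:
-498 − 48 = -546;  -2808 − 546 = -3354;  -11372 − 3354 = -14726;  -36917 − 14726 = -51643
-546 − 48 = -594;  -3354 − 594 = -3948;  -14726 − 3948 = -18674;  -51643 − 18674 = -70317
-594 − 48 = -642;  -3948 − 642 = -4590;  -18674 − 4590 = -23264;  -70317 − 23264 = -93581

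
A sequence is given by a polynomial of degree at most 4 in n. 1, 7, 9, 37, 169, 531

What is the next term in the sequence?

6 , 2 , 28 , 132 , 362
-4 , 26 , 104 , 230
30 , 78 , 126
48 , 48
The fourth differences are constant (48).
126 + 48 = 174;  230 + 174 = 404;  362 + 404 = 766;  531 + 766 = 1297

1297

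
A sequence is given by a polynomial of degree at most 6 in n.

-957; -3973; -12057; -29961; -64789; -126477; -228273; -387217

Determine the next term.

-624621

First differences: -3016  -8084  -17904  -34828  -61688  -101796  -158944
Second differences: -5068  -9820  -16924  -26860  -40108  -57148
Third differences: -4752  -7104  -9936  -13248  -17040
Fourth differences: -2352  -2832  -3312  -3792
Fifth differences: -480  -480  -480
Constant fifth difference = -480, so extend:
-3792 − 480 = -4272;  -17040 − 4272 = -21312;  -57148 − 21312 = -78460;  -158944 − 78460 = -237404;  -387217 − 237404 = -624621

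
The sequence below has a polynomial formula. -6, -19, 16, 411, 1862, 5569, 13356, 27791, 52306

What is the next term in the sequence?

91317

-13, 35, 395, 1451, 3707, 7787, 14435, 24515
48, 360, 1056, 2256, 4080, 6648, 10080
312, 696, 1200, 1824, 2568, 3432
384, 504, 624, 744, 864
120, 120, 120, 120
Fifth differences constant at 120.
864 + 120 = 984;  3432 + 984 = 4416;  10080 + 4416 = 14496;  24515 + 14496 = 39011;  52306 + 39011 = 91317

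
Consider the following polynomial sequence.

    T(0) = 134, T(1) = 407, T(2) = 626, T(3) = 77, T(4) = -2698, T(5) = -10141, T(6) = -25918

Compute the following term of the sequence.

D1: 273 , 219 , -549 , -2775 , -7443 , -15777
D2: -54 , -768 , -2226 , -4668 , -8334
D3: -714 , -1458 , -2442 , -3666
D4: -744 , -984 , -1224
D5: -240 , -240
The fifth differences are constant (-240).
-1224 − 240 = -1464;  -3666 − 1464 = -5130;  -8334 − 5130 = -13464;  -15777 − 13464 = -29241;  -25918 − 29241 = -55159

-55159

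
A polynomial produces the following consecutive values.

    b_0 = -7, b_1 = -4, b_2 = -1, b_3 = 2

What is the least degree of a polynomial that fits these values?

First differences: 3, 3, 3
The first differences are constant, so the polynomial has degree 1.

1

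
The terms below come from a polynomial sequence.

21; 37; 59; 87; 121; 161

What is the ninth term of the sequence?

317

D1: 16, 22, 28, 34, 40
D2: 6, 6, 6, 6
Second differences constant at 6.
40 + 6 = 46;  161 + 46 = 207
46 + 6 = 52;  207 + 52 = 259
52 + 6 = 58;  259 + 58 = 317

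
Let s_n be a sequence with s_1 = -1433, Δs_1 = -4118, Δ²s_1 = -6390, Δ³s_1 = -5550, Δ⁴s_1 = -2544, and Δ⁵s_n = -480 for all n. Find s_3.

-16059

Build the table forward from the leading diagonal:
Δ⁵: -480  -480  -480
Δ⁴: -2544  -3024  -3504
Δ³: -5550  -8094  -11118
Δ²: -6390  -11940  -20034
Δ: -4118  -10508  -22448
s: -1433  -5551  -16059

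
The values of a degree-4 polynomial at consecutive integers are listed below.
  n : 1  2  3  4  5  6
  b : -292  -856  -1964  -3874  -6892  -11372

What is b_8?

D1: -564 , -1108 , -1910 , -3018 , -4480
D2: -544 , -802 , -1108 , -1462
D3: -258 , -306 , -354
D4: -48 , -48
Constant fourth difference = -48, so extend:
-354 − 48 = -402;  -1462 − 402 = -1864;  -4480 − 1864 = -6344;  -11372 − 6344 = -17716
-402 − 48 = -450;  -1864 − 450 = -2314;  -6344 − 2314 = -8658;  -17716 − 8658 = -26374

-26374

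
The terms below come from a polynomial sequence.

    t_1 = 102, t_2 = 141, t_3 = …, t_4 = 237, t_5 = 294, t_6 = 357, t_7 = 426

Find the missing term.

Using the last 4 terms:
First differences: 57, 63, 69
Second differences: 6, 6
Constant second difference = 6.
Extend backward: 57 − 6 = 51;  237 − 51 = 186

186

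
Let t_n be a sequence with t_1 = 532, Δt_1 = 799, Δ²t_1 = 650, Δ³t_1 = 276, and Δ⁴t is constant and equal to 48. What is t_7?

21316

Build the table forward from the leading diagonal:
D4: 48, 48, 48, 48, 48, 48, 48
D3: 276, 324, 372, 420, 468, 516, 564
D2: 650, 926, 1250, 1622, 2042, 2510, 3026
D1: 799, 1449, 2375, 3625, 5247, 7289, 9799
t: 532, 1331, 2780, 5155, 8780, 14027, 21316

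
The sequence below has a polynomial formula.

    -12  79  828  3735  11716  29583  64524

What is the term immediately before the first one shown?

D1: 91  749  2907  7981  17867  34941
D2: 658  2158  5074  9886  17074
D3: 1500  2916  4812  7188
D4: 1416  1896  2376
D5: 480  480
The fifth differences are constant at 480.
Work back: 1416 − 480 = 936;  1500 − 936 = 564;  658 − 564 = 94;  91 − 94 = -3;  -12 + 3 = -9

-9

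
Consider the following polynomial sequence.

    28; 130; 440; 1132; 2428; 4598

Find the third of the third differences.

270

First differences: 102, 310, 692, 1296, 2170
Second differences: 208, 382, 604, 874
Third differences: 174, 222, 270
Fourth differences: 48, 48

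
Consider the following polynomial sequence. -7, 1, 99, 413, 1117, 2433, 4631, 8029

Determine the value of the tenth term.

19937

Δ: 8  98  314  704  1316  2198  3398
Δ²: 90  216  390  612  882  1200
Δ³: 126  174  222  270  318
Δ⁴: 48  48  48  48
The fourth differences are constant (48).
318 + 48 = 366;  1200 + 366 = 1566;  3398 + 1566 = 4964;  8029 + 4964 = 12993
366 + 48 = 414;  1566 + 414 = 1980;  4964 + 1980 = 6944;  12993 + 6944 = 19937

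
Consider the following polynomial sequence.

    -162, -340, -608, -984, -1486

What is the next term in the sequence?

-2132

D1: -178, -268, -376, -502
D2: -90, -108, -126
D3: -18, -18
Third differences constant at -18.
-126 − 18 = -144;  -502 − 144 = -646;  -1486 − 646 = -2132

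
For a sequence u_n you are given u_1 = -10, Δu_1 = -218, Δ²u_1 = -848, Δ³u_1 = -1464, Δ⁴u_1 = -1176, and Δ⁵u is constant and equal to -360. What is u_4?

-4672

Build the table forward from the leading diagonal:
Δ⁵: -360, -360, -360, -360
Δ⁴: -1176, -1536, -1896, -2256
Δ³: -1464, -2640, -4176, -6072
Δ²: -848, -2312, -4952, -9128
Δ: -218, -1066, -3378, -8330
u: -10, -228, -1294, -4672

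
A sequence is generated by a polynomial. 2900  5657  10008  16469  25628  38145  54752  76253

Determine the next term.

103524

D1: 2757, 4351, 6461, 9159, 12517, 16607, 21501
D2: 1594, 2110, 2698, 3358, 4090, 4894
D3: 516, 588, 660, 732, 804
D4: 72, 72, 72, 72
Constant fourth difference = 72, so extend:
804 + 72 = 876;  4894 + 876 = 5770;  21501 + 5770 = 27271;  76253 + 27271 = 103524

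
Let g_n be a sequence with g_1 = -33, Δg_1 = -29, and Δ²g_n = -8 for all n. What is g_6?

Build the table forward from the leading diagonal:
D2: -8, -8, -8, -8, -8, -8
D1: -29, -37, -45, -53, -61, -69
g: -33, -62, -99, -144, -197, -258

-258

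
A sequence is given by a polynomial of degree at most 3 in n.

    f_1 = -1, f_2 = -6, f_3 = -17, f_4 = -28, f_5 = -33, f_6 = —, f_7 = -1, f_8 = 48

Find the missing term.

Using the first 5 terms:
D1: -5  -11  -11  -5
D2: -6  0  6
D3: 6  6
Constant third difference = 6.
Extend forward: 6 + 6 = 12;  -5 + 12 = 7;  -33 + 7 = -26

-26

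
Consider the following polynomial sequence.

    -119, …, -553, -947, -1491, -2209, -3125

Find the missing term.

Using the last 5 terms:
Δ: -394  -544  -718  -916
Δ²: -150  -174  -198
Δ³: -24  -24
Constant third difference = -24.
Extend backward: -150 + 24 = -126;  -394 + 126 = -268;  -553 + 268 = -285

-285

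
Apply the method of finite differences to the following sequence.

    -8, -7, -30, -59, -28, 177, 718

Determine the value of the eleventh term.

Δ: 1 , -23 , -29 , 31 , 205 , 541
Δ²: -24 , -6 , 60 , 174 , 336
Δ³: 18 , 66 , 114 , 162
Δ⁴: 48 , 48 , 48
The fourth differences are constant (48).
162 + 48 = 210;  336 + 210 = 546;  541 + 546 = 1087;  718 + 1087 = 1805
210 + 48 = 258;  546 + 258 = 804;  1087 + 804 = 1891;  1805 + 1891 = 3696
258 + 48 = 306;  804 + 306 = 1110;  1891 + 1110 = 3001;  3696 + 3001 = 6697
306 + 48 = 354;  1110 + 354 = 1464;  3001 + 1464 = 4465;  6697 + 4465 = 11162

11162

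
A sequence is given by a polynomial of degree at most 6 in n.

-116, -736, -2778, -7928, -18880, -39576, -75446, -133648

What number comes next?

-620 , -2042 , -5150 , -10952 , -20696 , -35870 , -58202
-1422 , -3108 , -5802 , -9744 , -15174 , -22332
-1686 , -2694 , -3942 , -5430 , -7158
-1008 , -1248 , -1488 , -1728
-240 , -240 , -240
The fifth differences are constant (-240).
-1728 − 240 = -1968;  -7158 − 1968 = -9126;  -22332 − 9126 = -31458;  -58202 − 31458 = -89660;  -133648 − 89660 = -223308

-223308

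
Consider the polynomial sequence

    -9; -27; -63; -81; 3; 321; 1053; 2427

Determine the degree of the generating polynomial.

4

First differences: -18, -36, -18, 84, 318, 732, 1374
Second differences: -18, 18, 102, 234, 414, 642
Third differences: 36, 84, 132, 180, 228
Fourth differences: 48, 48, 48, 48
The fourth differences are constant, so the polynomial has degree 4.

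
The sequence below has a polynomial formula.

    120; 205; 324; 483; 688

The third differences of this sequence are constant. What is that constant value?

First differences: 85, 119, 159, 205
Second differences: 34, 40, 46
Third differences: 6, 6

6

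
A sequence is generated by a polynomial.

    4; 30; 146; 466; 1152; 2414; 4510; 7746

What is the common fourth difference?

48

First differences: 26, 116, 320, 686, 1262, 2096, 3236
Second differences: 90, 204, 366, 576, 834, 1140
Third differences: 114, 162, 210, 258, 306
Fourth differences: 48, 48, 48, 48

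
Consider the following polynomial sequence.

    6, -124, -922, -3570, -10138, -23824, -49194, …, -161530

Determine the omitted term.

Using the first 7 terms:
-130, -798, -2648, -6568, -13686, -25370
-668, -1850, -3920, -7118, -11684
-1182, -2070, -3198, -4566
-888, -1128, -1368
-240, -240
Constant fifth difference = -240.
Extend forward: -1368 − 240 = -1608;  -4566 − 1608 = -6174;  -11684 − 6174 = -17858;  -25370 − 17858 = -43228;  -49194 − 43228 = -92422

-92422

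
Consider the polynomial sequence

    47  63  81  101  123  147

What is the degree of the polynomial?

16, 18, 20, 22, 24
2, 2, 2, 2
The second differences are constant, so the polynomial has degree 2.

2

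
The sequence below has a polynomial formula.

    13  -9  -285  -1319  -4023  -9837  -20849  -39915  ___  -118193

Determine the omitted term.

Using the first 8 terms:
-22  -276  -1034  -2704  -5814  -11012  -19066
-254  -758  -1670  -3110  -5198  -8054
-504  -912  -1440  -2088  -2856
-408  -528  -648  -768
-120  -120  -120
Constant fifth difference = -120.
Extend forward: -768 − 120 = -888;  -2856 − 888 = -3744;  -8054 − 3744 = -11798;  -19066 − 11798 = -30864;  -39915 − 30864 = -70779

-70779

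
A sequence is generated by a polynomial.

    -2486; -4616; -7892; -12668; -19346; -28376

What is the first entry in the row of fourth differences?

Δ: -2130, -3276, -4776, -6678, -9030
Δ²: -1146, -1500, -1902, -2352
Δ³: -354, -402, -450
Δ⁴: -48, -48

-48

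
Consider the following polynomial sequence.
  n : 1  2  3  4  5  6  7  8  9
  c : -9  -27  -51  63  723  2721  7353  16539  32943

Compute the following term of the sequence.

Δ: -18 , -24 , 114 , 660 , 1998 , 4632 , 9186 , 16404
Δ²: -6 , 138 , 546 , 1338 , 2634 , 4554 , 7218
Δ³: 144 , 408 , 792 , 1296 , 1920 , 2664
Δ⁴: 264 , 384 , 504 , 624 , 744
Δ⁵: 120 , 120 , 120 , 120
The fifth differences are constant (120).
744 + 120 = 864;  2664 + 864 = 3528;  7218 + 3528 = 10746;  16404 + 10746 = 27150;  32943 + 27150 = 60093

60093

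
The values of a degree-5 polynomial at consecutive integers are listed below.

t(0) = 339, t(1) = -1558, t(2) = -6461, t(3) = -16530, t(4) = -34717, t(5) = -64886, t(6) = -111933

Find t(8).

-282125

D1: -1897 , -4903 , -10069 , -18187 , -30169 , -47047
D2: -3006 , -5166 , -8118 , -11982 , -16878
D3: -2160 , -2952 , -3864 , -4896
D4: -792 , -912 , -1032
D5: -120 , -120
The fifth differences are constant (-120).
-1032 − 120 = -1152;  -4896 − 1152 = -6048;  -16878 − 6048 = -22926;  -47047 − 22926 = -69973;  -111933 − 69973 = -181906
-1152 − 120 = -1272;  -6048 − 1272 = -7320;  -22926 − 7320 = -30246;  -69973 − 30246 = -100219;  -181906 − 100219 = -282125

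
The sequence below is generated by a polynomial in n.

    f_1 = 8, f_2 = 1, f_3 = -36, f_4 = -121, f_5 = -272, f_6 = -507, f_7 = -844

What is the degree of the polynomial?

3

Δ: -7, -37, -85, -151, -235, -337
Δ²: -30, -48, -66, -84, -102
Δ³: -18, -18, -18, -18
The third differences are constant, so the polynomial has degree 3.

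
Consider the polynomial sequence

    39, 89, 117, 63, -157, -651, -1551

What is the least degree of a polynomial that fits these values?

50, 28, -54, -220, -494, -900
-22, -82, -166, -274, -406
-60, -84, -108, -132
-24, -24, -24
The fourth differences are constant, so the polynomial has degree 4.

4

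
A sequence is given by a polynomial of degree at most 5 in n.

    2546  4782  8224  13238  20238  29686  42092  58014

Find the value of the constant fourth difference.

48

Δ: 2236, 3442, 5014, 7000, 9448, 12406, 15922
Δ²: 1206, 1572, 1986, 2448, 2958, 3516
Δ³: 366, 414, 462, 510, 558
Δ⁴: 48, 48, 48, 48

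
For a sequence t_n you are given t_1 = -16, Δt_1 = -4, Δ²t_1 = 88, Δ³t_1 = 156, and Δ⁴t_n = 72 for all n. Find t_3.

64

Build the table forward from the leading diagonal:
D4: 72, 72, 72
D3: 156, 228, 300
D2: 88, 244, 472
D1: -4, 84, 328
t: -16, -20, 64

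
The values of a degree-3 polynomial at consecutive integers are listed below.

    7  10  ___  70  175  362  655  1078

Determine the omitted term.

23

Using the last 5 terms:
Δ: 105  187  293  423
Δ²: 82  106  130
Δ³: 24  24
Constant third difference = 24.
Extend backward: 82 − 24 = 58;  105 − 58 = 47;  70 − 47 = 23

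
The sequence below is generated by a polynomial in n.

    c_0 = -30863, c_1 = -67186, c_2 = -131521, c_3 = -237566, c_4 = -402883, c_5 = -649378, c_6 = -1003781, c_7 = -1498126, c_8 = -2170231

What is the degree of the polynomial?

-36323, -64335, -106045, -165317, -246495, -354403, -494345, -672105
-28012, -41710, -59272, -81178, -107908, -139942, -177760
-13698, -17562, -21906, -26730, -32034, -37818
-3864, -4344, -4824, -5304, -5784
-480, -480, -480, -480
The fifth differences are constant, so the polynomial has degree 5.

5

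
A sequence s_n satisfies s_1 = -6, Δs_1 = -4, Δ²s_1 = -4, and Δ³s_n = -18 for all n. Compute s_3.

Build the table forward from the leading diagonal:
Third differences: -18  -18  -18
Second differences: -4  -22  -40
First differences: -4  -8  -30
s: -6  -10  -18

-18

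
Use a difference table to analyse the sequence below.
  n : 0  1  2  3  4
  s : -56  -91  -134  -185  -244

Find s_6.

D1: -35 , -43 , -51 , -59
D2: -8 , -8 , -8
Constant second difference = -8, so extend:
-59 − 8 = -67;  -244 − 67 = -311
-67 − 8 = -75;  -311 − 75 = -386

-386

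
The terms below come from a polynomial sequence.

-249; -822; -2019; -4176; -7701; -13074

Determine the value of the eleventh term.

-89499

Δ: -573  -1197  -2157  -3525  -5373
Δ²: -624  -960  -1368  -1848
Δ³: -336  -408  -480
Δ⁴: -72  -72
Fourth differences constant at -72.
-480 − 72 = -552;  -1848 − 552 = -2400;  -5373 − 2400 = -7773;  -13074 − 7773 = -20847
-552 − 72 = -624;  -2400 − 624 = -3024;  -7773 − 3024 = -10797;  -20847 − 10797 = -31644
-624 − 72 = -696;  -3024 − 696 = -3720;  -10797 − 3720 = -14517;  -31644 − 14517 = -46161
-696 − 72 = -768;  -3720 − 768 = -4488;  -14517 − 4488 = -19005;  -46161 − 19005 = -65166
-768 − 72 = -840;  -4488 − 840 = -5328;  -19005 − 5328 = -24333;  -65166 − 24333 = -89499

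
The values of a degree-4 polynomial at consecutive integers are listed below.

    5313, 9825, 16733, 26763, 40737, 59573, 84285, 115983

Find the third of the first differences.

D1: 4512, 6908, 10030, 13974, 18836, 24712, 31698
D2: 2396, 3122, 3944, 4862, 5876, 6986
D3: 726, 822, 918, 1014, 1110
D4: 96, 96, 96, 96

10030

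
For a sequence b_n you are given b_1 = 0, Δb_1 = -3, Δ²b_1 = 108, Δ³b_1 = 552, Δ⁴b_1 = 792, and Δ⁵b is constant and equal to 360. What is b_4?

Build the table forward from the leading diagonal:
Fifth differences: 360  360  360  360
Fourth differences: 792  1152  1512  1872
Third differences: 552  1344  2496  4008
Second differences: 108  660  2004  4500
First differences: -3  105  765  2769
b: 0  -3  102  867

867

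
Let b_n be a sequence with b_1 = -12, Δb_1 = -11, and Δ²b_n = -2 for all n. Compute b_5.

-68

Build the table forward from the leading diagonal:
Δ²: -2, -2, -2, -2, -2
Δ: -11, -13, -15, -17, -19
b: -12, -23, -36, -51, -68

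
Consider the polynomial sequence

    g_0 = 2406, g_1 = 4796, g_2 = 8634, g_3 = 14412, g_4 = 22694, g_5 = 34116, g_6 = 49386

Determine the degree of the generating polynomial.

First differences: 2390, 3838, 5778, 8282, 11422, 15270
Second differences: 1448, 1940, 2504, 3140, 3848
Third differences: 492, 564, 636, 708
Fourth differences: 72, 72, 72
The fourth differences are constant, so the polynomial has degree 4.

4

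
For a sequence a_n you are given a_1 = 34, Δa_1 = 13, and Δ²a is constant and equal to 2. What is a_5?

Build the table forward from the leading diagonal:
Δ²: 2, 2, 2, 2, 2
Δ: 13, 15, 17, 19, 21
a: 34, 47, 62, 79, 98

98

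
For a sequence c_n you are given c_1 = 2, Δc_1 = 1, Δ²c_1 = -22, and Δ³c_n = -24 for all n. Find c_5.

-222

Build the table forward from the leading diagonal:
D3: -24, -24, -24, -24, -24
D2: -22, -46, -70, -94, -118
D1: 1, -21, -67, -137, -231
c: 2, 3, -18, -85, -222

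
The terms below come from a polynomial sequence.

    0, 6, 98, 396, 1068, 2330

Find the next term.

6, 92, 298, 672, 1262
86, 206, 374, 590
120, 168, 216
48, 48
Fourth differences constant at 48.
216 + 48 = 264;  590 + 264 = 854;  1262 + 854 = 2116;  2330 + 2116 = 4446

4446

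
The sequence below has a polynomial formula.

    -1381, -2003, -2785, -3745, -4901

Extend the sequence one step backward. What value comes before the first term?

-901

-622  -782  -960  -1156
-160  -178  -196
-18  -18
The third differences are constant at -18.
Work back: -160 + 18 = -142;  -622 + 142 = -480;  -1381 + 480 = -901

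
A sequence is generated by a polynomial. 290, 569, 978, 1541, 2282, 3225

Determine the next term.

4394

279  409  563  741  943
130  154  178  202
24  24  24
Constant third difference = 24, so extend:
202 + 24 = 226;  943 + 226 = 1169;  3225 + 1169 = 4394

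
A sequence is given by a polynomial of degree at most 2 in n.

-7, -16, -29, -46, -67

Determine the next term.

Δ: -9 , -13 , -17 , -21
Δ²: -4 , -4 , -4
Second differences constant at -4.
-21 − 4 = -25;  -67 − 25 = -92

-92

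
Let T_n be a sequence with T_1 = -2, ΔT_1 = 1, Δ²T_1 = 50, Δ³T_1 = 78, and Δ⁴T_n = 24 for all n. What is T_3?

Build the table forward from the leading diagonal:
D4: 24  24  24
D3: 78  102  126
D2: 50  128  230
D1: 1  51  179
T: -2  -1  50

50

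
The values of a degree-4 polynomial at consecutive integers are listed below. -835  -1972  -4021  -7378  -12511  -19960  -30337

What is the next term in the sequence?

-44326

D1: -1137 , -2049 , -3357 , -5133 , -7449 , -10377
D2: -912 , -1308 , -1776 , -2316 , -2928
D3: -396 , -468 , -540 , -612
D4: -72 , -72 , -72
Constant fourth difference = -72, so extend:
-612 − 72 = -684;  -2928 − 684 = -3612;  -10377 − 3612 = -13989;  -30337 − 13989 = -44326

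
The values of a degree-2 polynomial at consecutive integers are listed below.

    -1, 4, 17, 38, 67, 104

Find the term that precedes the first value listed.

2

Δ: 5, 13, 21, 29, 37
Δ²: 8, 8, 8, 8
The second differences are constant at 8.
Work back: 5 − 8 = -3;  -1 + 3 = 2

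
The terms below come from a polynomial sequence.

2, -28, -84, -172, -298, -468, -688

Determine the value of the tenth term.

-1708

First differences: -30 , -56 , -88 , -126 , -170 , -220
Second differences: -26 , -32 , -38 , -44 , -50
Third differences: -6 , -6 , -6 , -6
The third differences are constant (-6).
-50 − 6 = -56;  -220 − 56 = -276;  -688 − 276 = -964
-56 − 6 = -62;  -276 − 62 = -338;  -964 − 338 = -1302
-62 − 6 = -68;  -338 − 68 = -406;  -1302 − 406 = -1708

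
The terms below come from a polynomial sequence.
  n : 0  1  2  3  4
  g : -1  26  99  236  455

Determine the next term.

27, 73, 137, 219
46, 64, 82
18, 18
Constant third difference = 18, so extend:
82 + 18 = 100;  219 + 100 = 319;  455 + 319 = 774

774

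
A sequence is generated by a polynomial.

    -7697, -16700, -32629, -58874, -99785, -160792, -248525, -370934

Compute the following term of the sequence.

-9003  -15929  -26245  -40911  -61007  -87733  -122409
-6926  -10316  -14666  -20096  -26726  -34676
-3390  -4350  -5430  -6630  -7950
-960  -1080  -1200  -1320
-120  -120  -120
The fifth differences are constant (-120).
-1320 − 120 = -1440;  -7950 − 1440 = -9390;  -34676 − 9390 = -44066;  -122409 − 44066 = -166475;  -370934 − 166475 = -537409

-537409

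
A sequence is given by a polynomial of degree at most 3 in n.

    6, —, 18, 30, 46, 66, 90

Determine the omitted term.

Using the last 5 terms:
First differences: 12, 16, 20, 24
Second differences: 4, 4, 4
Constant second difference = 4.
Extend backward: 12 − 4 = 8;  18 − 8 = 10

10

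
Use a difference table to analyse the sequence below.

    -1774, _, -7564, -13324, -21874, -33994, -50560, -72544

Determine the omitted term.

Using the last 6 terms:
D1: -5760, -8550, -12120, -16566, -21984
D2: -2790, -3570, -4446, -5418
D3: -780, -876, -972
D4: -96, -96
Constant fourth difference = -96.
Extend backward: -780 + 96 = -684;  -2790 + 684 = -2106;  -5760 + 2106 = -3654;  -7564 + 3654 = -3910

-3910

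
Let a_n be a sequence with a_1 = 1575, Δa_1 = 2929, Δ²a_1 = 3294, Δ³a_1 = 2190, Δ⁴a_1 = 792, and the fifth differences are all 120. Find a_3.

Build the table forward from the leading diagonal:
Fifth differences: 120  120  120
Fourth differences: 792  912  1032
Third differences: 2190  2982  3894
Second differences: 3294  5484  8466
First differences: 2929  6223  11707
a: 1575  4504  10727

10727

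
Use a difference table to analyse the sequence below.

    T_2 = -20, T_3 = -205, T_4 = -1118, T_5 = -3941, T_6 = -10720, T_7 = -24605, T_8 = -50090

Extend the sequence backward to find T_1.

-5

-185  -913  -2823  -6779  -13885  -25485
-728  -1910  -3956  -7106  -11600
-1182  -2046  -3150  -4494
-864  -1104  -1344
-240  -240
The fifth differences are constant at -240.
Work back: -864 + 240 = -624;  -1182 + 624 = -558;  -728 + 558 = -170;  -185 + 170 = -15;  -20 + 15 = -5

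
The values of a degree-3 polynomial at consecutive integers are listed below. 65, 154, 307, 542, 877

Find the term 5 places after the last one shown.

4682

First differences: 89  153  235  335
Second differences: 64  82  100
Third differences: 18  18
The third differences are constant (18).
100 + 18 = 118;  335 + 118 = 453;  877 + 453 = 1330
118 + 18 = 136;  453 + 136 = 589;  1330 + 589 = 1919
136 + 18 = 154;  589 + 154 = 743;  1919 + 743 = 2662
154 + 18 = 172;  743 + 172 = 915;  2662 + 915 = 3577
172 + 18 = 190;  915 + 190 = 1105;  3577 + 1105 = 4682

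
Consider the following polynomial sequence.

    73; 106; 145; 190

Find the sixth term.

D1: 33 , 39 , 45
D2: 6 , 6
The second differences are constant (6).
45 + 6 = 51;  190 + 51 = 241
51 + 6 = 57;  241 + 57 = 298

298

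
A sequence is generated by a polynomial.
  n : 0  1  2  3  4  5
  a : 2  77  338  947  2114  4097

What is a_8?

First differences: 75, 261, 609, 1167, 1983
Second differences: 186, 348, 558, 816
Third differences: 162, 210, 258
Fourth differences: 48, 48
Fourth differences constant at 48.
258 + 48 = 306;  816 + 306 = 1122;  1983 + 1122 = 3105;  4097 + 3105 = 7202
306 + 48 = 354;  1122 + 354 = 1476;  3105 + 1476 = 4581;  7202 + 4581 = 11783
354 + 48 = 402;  1476 + 402 = 1878;  4581 + 1878 = 6459;  11783 + 6459 = 18242

18242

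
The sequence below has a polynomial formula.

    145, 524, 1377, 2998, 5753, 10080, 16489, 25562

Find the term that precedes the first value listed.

Δ: 379  853  1621  2755  4327  6409  9073
Δ²: 474  768  1134  1572  2082  2664
Δ³: 294  366  438  510  582
Δ⁴: 72  72  72  72
The fourth differences are constant at 72.
Work back: 294 − 72 = 222;  474 − 222 = 252;  379 − 252 = 127;  145 − 127 = 18

18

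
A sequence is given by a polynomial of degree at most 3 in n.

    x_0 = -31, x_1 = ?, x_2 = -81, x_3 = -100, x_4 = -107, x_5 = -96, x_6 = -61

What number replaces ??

Using the last 5 terms:
D1: -19, -7, 11, 35
D2: 12, 18, 24
D3: 6, 6
Constant third difference = 6.
Extend backward: 12 − 6 = 6;  -19 − 6 = -25;  -81 + 25 = -56

-56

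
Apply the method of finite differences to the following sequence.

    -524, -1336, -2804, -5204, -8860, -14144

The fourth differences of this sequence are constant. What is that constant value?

-48

D1: -812, -1468, -2400, -3656, -5284
D2: -656, -932, -1256, -1628
D3: -276, -324, -372
D4: -48, -48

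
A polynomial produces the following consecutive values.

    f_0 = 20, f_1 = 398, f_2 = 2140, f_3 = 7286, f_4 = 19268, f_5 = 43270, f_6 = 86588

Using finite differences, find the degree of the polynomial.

5

First differences: 378, 1742, 5146, 11982, 24002, 43318
Second differences: 1364, 3404, 6836, 12020, 19316
Third differences: 2040, 3432, 5184, 7296
Fourth differences: 1392, 1752, 2112
Fifth differences: 360, 360
The fifth differences are constant, so the polynomial has degree 5.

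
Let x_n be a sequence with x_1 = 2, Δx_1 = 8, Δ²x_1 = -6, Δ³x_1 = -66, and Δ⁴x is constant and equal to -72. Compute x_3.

Build the table forward from the leading diagonal:
Fourth differences: -72  -72  -72
Third differences: -66  -138  -210
Second differences: -6  -72  -210
First differences: 8  2  -70
x: 2  10  12

12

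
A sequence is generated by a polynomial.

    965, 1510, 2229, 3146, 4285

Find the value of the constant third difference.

24

First differences: 545, 719, 917, 1139
Second differences: 174, 198, 222
Third differences: 24, 24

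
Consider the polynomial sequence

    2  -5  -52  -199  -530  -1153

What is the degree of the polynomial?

4

D1: -7, -47, -147, -331, -623
D2: -40, -100, -184, -292
D3: -60, -84, -108
D4: -24, -24
The fourth differences are constant, so the polynomial has degree 4.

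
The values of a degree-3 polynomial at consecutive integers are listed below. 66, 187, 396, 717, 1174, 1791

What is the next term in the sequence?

First differences: 121, 209, 321, 457, 617
Second differences: 88, 112, 136, 160
Third differences: 24, 24, 24
The third differences are constant (24).
160 + 24 = 184;  617 + 184 = 801;  1791 + 801 = 2592

2592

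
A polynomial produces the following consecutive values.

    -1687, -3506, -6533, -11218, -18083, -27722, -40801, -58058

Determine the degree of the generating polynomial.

Δ: -1819, -3027, -4685, -6865, -9639, -13079, -17257
Δ²: -1208, -1658, -2180, -2774, -3440, -4178
Δ³: -450, -522, -594, -666, -738
Δ⁴: -72, -72, -72, -72
The fourth differences are constant, so the polynomial has degree 4.

4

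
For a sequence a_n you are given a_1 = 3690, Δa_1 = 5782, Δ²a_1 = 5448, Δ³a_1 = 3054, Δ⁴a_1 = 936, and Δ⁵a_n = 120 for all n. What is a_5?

72658

Build the table forward from the leading diagonal:
D5: 120  120  120  120  120
D4: 936  1056  1176  1296  1416
D3: 3054  3990  5046  6222  7518
D2: 5448  8502  12492  17538  23760
D1: 5782  11230  19732  32224  49762
a: 3690  9472  20702  40434  72658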